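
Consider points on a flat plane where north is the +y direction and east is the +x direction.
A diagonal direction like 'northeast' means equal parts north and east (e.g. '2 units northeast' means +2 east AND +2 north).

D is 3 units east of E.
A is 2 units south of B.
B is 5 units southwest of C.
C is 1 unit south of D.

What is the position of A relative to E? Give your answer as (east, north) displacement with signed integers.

Place E at the origin (east=0, north=0).
  D is 3 units east of E: delta (east=+3, north=+0); D at (east=3, north=0).
  C is 1 unit south of D: delta (east=+0, north=-1); C at (east=3, north=-1).
  B is 5 units southwest of C: delta (east=-5, north=-5); B at (east=-2, north=-6).
  A is 2 units south of B: delta (east=+0, north=-2); A at (east=-2, north=-8).
Therefore A relative to E: (east=-2, north=-8).

Answer: A is at (east=-2, north=-8) relative to E.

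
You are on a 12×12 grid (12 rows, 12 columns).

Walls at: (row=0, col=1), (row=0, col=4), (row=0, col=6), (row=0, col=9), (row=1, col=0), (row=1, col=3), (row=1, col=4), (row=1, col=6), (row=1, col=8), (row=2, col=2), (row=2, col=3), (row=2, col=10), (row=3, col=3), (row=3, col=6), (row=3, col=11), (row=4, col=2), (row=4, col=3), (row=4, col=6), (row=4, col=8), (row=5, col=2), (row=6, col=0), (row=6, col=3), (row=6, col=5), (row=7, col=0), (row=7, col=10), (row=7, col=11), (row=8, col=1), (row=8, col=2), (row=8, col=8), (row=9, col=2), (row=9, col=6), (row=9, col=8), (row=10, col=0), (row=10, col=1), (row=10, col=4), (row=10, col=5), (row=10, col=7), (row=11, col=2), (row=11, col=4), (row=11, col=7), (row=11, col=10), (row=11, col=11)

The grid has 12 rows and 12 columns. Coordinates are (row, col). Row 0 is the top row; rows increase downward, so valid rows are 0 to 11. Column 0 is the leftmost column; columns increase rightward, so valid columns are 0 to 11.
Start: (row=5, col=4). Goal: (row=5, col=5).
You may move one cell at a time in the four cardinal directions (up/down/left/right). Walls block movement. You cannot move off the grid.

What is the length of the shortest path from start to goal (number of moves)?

Answer: Shortest path length: 1

Derivation:
BFS from (row=5, col=4) until reaching (row=5, col=5):
  Distance 0: (row=5, col=4)
  Distance 1: (row=4, col=4), (row=5, col=3), (row=5, col=5), (row=6, col=4)  <- goal reached here
One shortest path (1 moves): (row=5, col=4) -> (row=5, col=5)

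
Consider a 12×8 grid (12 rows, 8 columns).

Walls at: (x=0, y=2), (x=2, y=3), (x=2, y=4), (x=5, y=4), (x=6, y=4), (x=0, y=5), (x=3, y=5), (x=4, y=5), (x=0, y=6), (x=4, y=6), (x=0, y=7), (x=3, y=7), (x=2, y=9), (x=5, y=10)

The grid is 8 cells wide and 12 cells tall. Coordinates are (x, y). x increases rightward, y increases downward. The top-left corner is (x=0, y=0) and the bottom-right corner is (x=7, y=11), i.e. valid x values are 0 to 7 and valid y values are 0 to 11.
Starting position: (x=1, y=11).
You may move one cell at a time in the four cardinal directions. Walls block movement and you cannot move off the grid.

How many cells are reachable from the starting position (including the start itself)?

BFS flood-fill from (x=1, y=11):
  Distance 0: (x=1, y=11)
  Distance 1: (x=1, y=10), (x=0, y=11), (x=2, y=11)
  Distance 2: (x=1, y=9), (x=0, y=10), (x=2, y=10), (x=3, y=11)
  Distance 3: (x=1, y=8), (x=0, y=9), (x=3, y=10), (x=4, y=11)
  Distance 4: (x=1, y=7), (x=0, y=8), (x=2, y=8), (x=3, y=9), (x=4, y=10), (x=5, y=11)
  Distance 5: (x=1, y=6), (x=2, y=7), (x=3, y=8), (x=4, y=9), (x=6, y=11)
  Distance 6: (x=1, y=5), (x=2, y=6), (x=4, y=8), (x=5, y=9), (x=6, y=10), (x=7, y=11)
  Distance 7: (x=1, y=4), (x=2, y=5), (x=3, y=6), (x=4, y=7), (x=5, y=8), (x=6, y=9), (x=7, y=10)
  Distance 8: (x=1, y=3), (x=0, y=4), (x=5, y=7), (x=6, y=8), (x=7, y=9)
  Distance 9: (x=1, y=2), (x=0, y=3), (x=5, y=6), (x=6, y=7), (x=7, y=8)
  Distance 10: (x=1, y=1), (x=2, y=2), (x=5, y=5), (x=6, y=6), (x=7, y=7)
  Distance 11: (x=1, y=0), (x=0, y=1), (x=2, y=1), (x=3, y=2), (x=6, y=5), (x=7, y=6)
  Distance 12: (x=0, y=0), (x=2, y=0), (x=3, y=1), (x=4, y=2), (x=3, y=3), (x=7, y=5)
  Distance 13: (x=3, y=0), (x=4, y=1), (x=5, y=2), (x=4, y=3), (x=3, y=4), (x=7, y=4)
  Distance 14: (x=4, y=0), (x=5, y=1), (x=6, y=2), (x=5, y=3), (x=7, y=3), (x=4, y=4)
  Distance 15: (x=5, y=0), (x=6, y=1), (x=7, y=2), (x=6, y=3)
  Distance 16: (x=6, y=0), (x=7, y=1)
  Distance 17: (x=7, y=0)
Total reachable: 82 (grid has 82 open cells total)

Answer: Reachable cells: 82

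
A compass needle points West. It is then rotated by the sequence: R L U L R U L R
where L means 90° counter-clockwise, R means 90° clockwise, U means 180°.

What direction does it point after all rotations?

Answer: Final heading: West

Derivation:
Start: West
  R (right (90° clockwise)) -> North
  L (left (90° counter-clockwise)) -> West
  U (U-turn (180°)) -> East
  L (left (90° counter-clockwise)) -> North
  R (right (90° clockwise)) -> East
  U (U-turn (180°)) -> West
  L (left (90° counter-clockwise)) -> South
  R (right (90° clockwise)) -> West
Final: West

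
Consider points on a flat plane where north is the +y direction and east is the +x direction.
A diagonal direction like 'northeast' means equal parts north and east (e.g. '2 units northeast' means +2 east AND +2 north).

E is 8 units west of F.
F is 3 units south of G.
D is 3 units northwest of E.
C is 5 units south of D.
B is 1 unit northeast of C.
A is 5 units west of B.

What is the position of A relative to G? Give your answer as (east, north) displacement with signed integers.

Answer: A is at (east=-15, north=-4) relative to G.

Derivation:
Place G at the origin (east=0, north=0).
  F is 3 units south of G: delta (east=+0, north=-3); F at (east=0, north=-3).
  E is 8 units west of F: delta (east=-8, north=+0); E at (east=-8, north=-3).
  D is 3 units northwest of E: delta (east=-3, north=+3); D at (east=-11, north=0).
  C is 5 units south of D: delta (east=+0, north=-5); C at (east=-11, north=-5).
  B is 1 unit northeast of C: delta (east=+1, north=+1); B at (east=-10, north=-4).
  A is 5 units west of B: delta (east=-5, north=+0); A at (east=-15, north=-4).
Therefore A relative to G: (east=-15, north=-4).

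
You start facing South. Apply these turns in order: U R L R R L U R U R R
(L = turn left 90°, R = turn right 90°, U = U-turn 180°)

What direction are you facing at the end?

Answer: Final heading: North

Derivation:
Start: South
  U (U-turn (180°)) -> North
  R (right (90° clockwise)) -> East
  L (left (90° counter-clockwise)) -> North
  R (right (90° clockwise)) -> East
  R (right (90° clockwise)) -> South
  L (left (90° counter-clockwise)) -> East
  U (U-turn (180°)) -> West
  R (right (90° clockwise)) -> North
  U (U-turn (180°)) -> South
  R (right (90° clockwise)) -> West
  R (right (90° clockwise)) -> North
Final: North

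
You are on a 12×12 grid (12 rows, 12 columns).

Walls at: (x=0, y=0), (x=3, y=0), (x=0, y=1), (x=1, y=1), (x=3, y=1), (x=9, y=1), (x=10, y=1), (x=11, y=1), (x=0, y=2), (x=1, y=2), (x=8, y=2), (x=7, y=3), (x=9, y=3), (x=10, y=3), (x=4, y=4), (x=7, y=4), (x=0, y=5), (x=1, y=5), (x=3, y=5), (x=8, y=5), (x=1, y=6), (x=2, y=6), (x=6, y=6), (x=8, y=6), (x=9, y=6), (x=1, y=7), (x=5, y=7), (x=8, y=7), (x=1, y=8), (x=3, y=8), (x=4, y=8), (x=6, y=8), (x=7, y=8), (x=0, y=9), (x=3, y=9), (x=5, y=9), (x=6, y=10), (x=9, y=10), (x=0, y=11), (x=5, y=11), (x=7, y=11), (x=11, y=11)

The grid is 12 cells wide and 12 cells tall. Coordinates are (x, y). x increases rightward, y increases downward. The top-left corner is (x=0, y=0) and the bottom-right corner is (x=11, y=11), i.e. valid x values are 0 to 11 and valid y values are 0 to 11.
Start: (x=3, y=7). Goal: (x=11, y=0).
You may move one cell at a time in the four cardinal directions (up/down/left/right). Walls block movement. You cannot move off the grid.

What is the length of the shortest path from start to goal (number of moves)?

Answer: Shortest path length: 15

Derivation:
BFS from (x=3, y=7) until reaching (x=11, y=0):
  Distance 0: (x=3, y=7)
  Distance 1: (x=3, y=6), (x=2, y=7), (x=4, y=7)
  Distance 2: (x=4, y=6), (x=2, y=8)
  Distance 3: (x=4, y=5), (x=5, y=6), (x=2, y=9)
  Distance 4: (x=5, y=5), (x=1, y=9), (x=2, y=10)
  Distance 5: (x=5, y=4), (x=6, y=5), (x=1, y=10), (x=3, y=10), (x=2, y=11)
  Distance 6: (x=5, y=3), (x=6, y=4), (x=7, y=5), (x=0, y=10), (x=4, y=10), (x=1, y=11), (x=3, y=11)
  Distance 7: (x=5, y=2), (x=4, y=3), (x=6, y=3), (x=7, y=6), (x=4, y=9), (x=5, y=10), (x=4, y=11)
  Distance 8: (x=5, y=1), (x=4, y=2), (x=6, y=2), (x=3, y=3), (x=7, y=7)
  Distance 9: (x=5, y=0), (x=4, y=1), (x=6, y=1), (x=3, y=2), (x=7, y=2), (x=2, y=3), (x=3, y=4), (x=6, y=7)
  Distance 10: (x=4, y=0), (x=6, y=0), (x=7, y=1), (x=2, y=2), (x=1, y=3), (x=2, y=4)
  Distance 11: (x=7, y=0), (x=2, y=1), (x=8, y=1), (x=0, y=3), (x=1, y=4), (x=2, y=5)
  Distance 12: (x=2, y=0), (x=8, y=0), (x=0, y=4)
  Distance 13: (x=1, y=0), (x=9, y=0)
  Distance 14: (x=10, y=0)
  Distance 15: (x=11, y=0)  <- goal reached here
One shortest path (15 moves): (x=3, y=7) -> (x=4, y=7) -> (x=4, y=6) -> (x=5, y=6) -> (x=5, y=5) -> (x=6, y=5) -> (x=6, y=4) -> (x=6, y=3) -> (x=6, y=2) -> (x=7, y=2) -> (x=7, y=1) -> (x=8, y=1) -> (x=8, y=0) -> (x=9, y=0) -> (x=10, y=0) -> (x=11, y=0)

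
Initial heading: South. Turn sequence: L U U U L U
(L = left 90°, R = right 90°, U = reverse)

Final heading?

Start: South
  L (left (90° counter-clockwise)) -> East
  U (U-turn (180°)) -> West
  U (U-turn (180°)) -> East
  U (U-turn (180°)) -> West
  L (left (90° counter-clockwise)) -> South
  U (U-turn (180°)) -> North
Final: North

Answer: Final heading: North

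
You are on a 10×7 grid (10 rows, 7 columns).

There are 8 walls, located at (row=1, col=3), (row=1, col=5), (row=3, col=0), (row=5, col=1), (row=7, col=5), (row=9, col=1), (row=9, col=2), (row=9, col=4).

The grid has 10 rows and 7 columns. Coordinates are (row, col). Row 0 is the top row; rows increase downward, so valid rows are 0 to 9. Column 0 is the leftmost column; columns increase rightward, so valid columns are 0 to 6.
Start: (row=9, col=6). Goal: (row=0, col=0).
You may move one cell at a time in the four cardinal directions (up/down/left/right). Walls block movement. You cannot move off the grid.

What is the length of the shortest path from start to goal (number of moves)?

BFS from (row=9, col=6) until reaching (row=0, col=0):
  Distance 0: (row=9, col=6)
  Distance 1: (row=8, col=6), (row=9, col=5)
  Distance 2: (row=7, col=6), (row=8, col=5)
  Distance 3: (row=6, col=6), (row=8, col=4)
  Distance 4: (row=5, col=6), (row=6, col=5), (row=7, col=4), (row=8, col=3)
  Distance 5: (row=4, col=6), (row=5, col=5), (row=6, col=4), (row=7, col=3), (row=8, col=2), (row=9, col=3)
  Distance 6: (row=3, col=6), (row=4, col=5), (row=5, col=4), (row=6, col=3), (row=7, col=2), (row=8, col=1)
  Distance 7: (row=2, col=6), (row=3, col=5), (row=4, col=4), (row=5, col=3), (row=6, col=2), (row=7, col=1), (row=8, col=0)
  Distance 8: (row=1, col=6), (row=2, col=5), (row=3, col=4), (row=4, col=3), (row=5, col=2), (row=6, col=1), (row=7, col=0), (row=9, col=0)
  Distance 9: (row=0, col=6), (row=2, col=4), (row=3, col=3), (row=4, col=2), (row=6, col=0)
  Distance 10: (row=0, col=5), (row=1, col=4), (row=2, col=3), (row=3, col=2), (row=4, col=1), (row=5, col=0)
  Distance 11: (row=0, col=4), (row=2, col=2), (row=3, col=1), (row=4, col=0)
  Distance 12: (row=0, col=3), (row=1, col=2), (row=2, col=1)
  Distance 13: (row=0, col=2), (row=1, col=1), (row=2, col=0)
  Distance 14: (row=0, col=1), (row=1, col=0)
  Distance 15: (row=0, col=0)  <- goal reached here
One shortest path (15 moves): (row=9, col=6) -> (row=9, col=5) -> (row=8, col=5) -> (row=8, col=4) -> (row=8, col=3) -> (row=8, col=2) -> (row=7, col=2) -> (row=6, col=2) -> (row=5, col=2) -> (row=4, col=2) -> (row=4, col=1) -> (row=3, col=1) -> (row=2, col=1) -> (row=2, col=0) -> (row=1, col=0) -> (row=0, col=0)

Answer: Shortest path length: 15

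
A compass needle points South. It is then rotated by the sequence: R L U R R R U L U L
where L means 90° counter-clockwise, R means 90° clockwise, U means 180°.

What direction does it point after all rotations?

Start: South
  R (right (90° clockwise)) -> West
  L (left (90° counter-clockwise)) -> South
  U (U-turn (180°)) -> North
  R (right (90° clockwise)) -> East
  R (right (90° clockwise)) -> South
  R (right (90° clockwise)) -> West
  U (U-turn (180°)) -> East
  L (left (90° counter-clockwise)) -> North
  U (U-turn (180°)) -> South
  L (left (90° counter-clockwise)) -> East
Final: East

Answer: Final heading: East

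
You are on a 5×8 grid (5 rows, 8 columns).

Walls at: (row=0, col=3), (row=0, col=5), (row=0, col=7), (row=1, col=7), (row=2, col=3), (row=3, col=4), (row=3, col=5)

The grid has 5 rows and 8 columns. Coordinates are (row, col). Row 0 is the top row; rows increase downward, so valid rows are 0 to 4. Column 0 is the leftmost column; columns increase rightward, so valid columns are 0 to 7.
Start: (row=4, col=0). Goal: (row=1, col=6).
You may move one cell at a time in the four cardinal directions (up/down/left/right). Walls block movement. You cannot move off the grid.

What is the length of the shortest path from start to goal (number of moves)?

Answer: Shortest path length: 9

Derivation:
BFS from (row=4, col=0) until reaching (row=1, col=6):
  Distance 0: (row=4, col=0)
  Distance 1: (row=3, col=0), (row=4, col=1)
  Distance 2: (row=2, col=0), (row=3, col=1), (row=4, col=2)
  Distance 3: (row=1, col=0), (row=2, col=1), (row=3, col=2), (row=4, col=3)
  Distance 4: (row=0, col=0), (row=1, col=1), (row=2, col=2), (row=3, col=3), (row=4, col=4)
  Distance 5: (row=0, col=1), (row=1, col=2), (row=4, col=5)
  Distance 6: (row=0, col=2), (row=1, col=3), (row=4, col=6)
  Distance 7: (row=1, col=4), (row=3, col=6), (row=4, col=7)
  Distance 8: (row=0, col=4), (row=1, col=5), (row=2, col=4), (row=2, col=6), (row=3, col=7)
  Distance 9: (row=1, col=6), (row=2, col=5), (row=2, col=7)  <- goal reached here
One shortest path (9 moves): (row=4, col=0) -> (row=4, col=1) -> (row=4, col=2) -> (row=4, col=3) -> (row=4, col=4) -> (row=4, col=5) -> (row=4, col=6) -> (row=3, col=6) -> (row=2, col=6) -> (row=1, col=6)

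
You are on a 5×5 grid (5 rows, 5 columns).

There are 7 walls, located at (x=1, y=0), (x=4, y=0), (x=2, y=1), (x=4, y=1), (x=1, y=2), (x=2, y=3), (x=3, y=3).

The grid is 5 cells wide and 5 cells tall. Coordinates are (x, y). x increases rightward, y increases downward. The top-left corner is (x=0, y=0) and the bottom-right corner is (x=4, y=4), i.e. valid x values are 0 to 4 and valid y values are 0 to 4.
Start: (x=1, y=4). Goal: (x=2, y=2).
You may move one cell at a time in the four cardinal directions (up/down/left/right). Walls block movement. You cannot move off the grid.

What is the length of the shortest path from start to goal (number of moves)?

Answer: Shortest path length: 7

Derivation:
BFS from (x=1, y=4) until reaching (x=2, y=2):
  Distance 0: (x=1, y=4)
  Distance 1: (x=1, y=3), (x=0, y=4), (x=2, y=4)
  Distance 2: (x=0, y=3), (x=3, y=4)
  Distance 3: (x=0, y=2), (x=4, y=4)
  Distance 4: (x=0, y=1), (x=4, y=3)
  Distance 5: (x=0, y=0), (x=1, y=1), (x=4, y=2)
  Distance 6: (x=3, y=2)
  Distance 7: (x=3, y=1), (x=2, y=2)  <- goal reached here
One shortest path (7 moves): (x=1, y=4) -> (x=2, y=4) -> (x=3, y=4) -> (x=4, y=4) -> (x=4, y=3) -> (x=4, y=2) -> (x=3, y=2) -> (x=2, y=2)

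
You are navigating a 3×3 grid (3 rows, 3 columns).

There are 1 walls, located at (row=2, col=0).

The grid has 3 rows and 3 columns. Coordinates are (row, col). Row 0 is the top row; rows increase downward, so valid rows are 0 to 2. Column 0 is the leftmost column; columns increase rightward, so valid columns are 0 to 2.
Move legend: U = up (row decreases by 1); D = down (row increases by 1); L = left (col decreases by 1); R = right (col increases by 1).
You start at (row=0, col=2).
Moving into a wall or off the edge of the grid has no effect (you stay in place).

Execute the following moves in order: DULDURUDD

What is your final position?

Start: (row=0, col=2)
  D (down): (row=0, col=2) -> (row=1, col=2)
  U (up): (row=1, col=2) -> (row=0, col=2)
  L (left): (row=0, col=2) -> (row=0, col=1)
  D (down): (row=0, col=1) -> (row=1, col=1)
  U (up): (row=1, col=1) -> (row=0, col=1)
  R (right): (row=0, col=1) -> (row=0, col=2)
  U (up): blocked, stay at (row=0, col=2)
  D (down): (row=0, col=2) -> (row=1, col=2)
  D (down): (row=1, col=2) -> (row=2, col=2)
Final: (row=2, col=2)

Answer: Final position: (row=2, col=2)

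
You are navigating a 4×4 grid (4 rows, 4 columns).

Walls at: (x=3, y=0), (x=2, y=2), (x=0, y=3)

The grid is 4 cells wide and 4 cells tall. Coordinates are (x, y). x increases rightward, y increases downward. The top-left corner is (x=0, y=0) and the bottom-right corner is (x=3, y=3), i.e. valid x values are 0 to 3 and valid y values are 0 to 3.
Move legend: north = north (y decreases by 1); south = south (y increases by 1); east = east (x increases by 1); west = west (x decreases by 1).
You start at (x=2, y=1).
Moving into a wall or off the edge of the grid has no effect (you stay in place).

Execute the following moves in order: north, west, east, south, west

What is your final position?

Answer: Final position: (x=1, y=1)

Derivation:
Start: (x=2, y=1)
  north (north): (x=2, y=1) -> (x=2, y=0)
  west (west): (x=2, y=0) -> (x=1, y=0)
  east (east): (x=1, y=0) -> (x=2, y=0)
  south (south): (x=2, y=0) -> (x=2, y=1)
  west (west): (x=2, y=1) -> (x=1, y=1)
Final: (x=1, y=1)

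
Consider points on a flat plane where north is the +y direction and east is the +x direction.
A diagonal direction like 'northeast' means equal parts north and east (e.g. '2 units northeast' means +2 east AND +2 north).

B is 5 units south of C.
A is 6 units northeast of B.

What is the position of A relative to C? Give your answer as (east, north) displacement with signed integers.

Answer: A is at (east=6, north=1) relative to C.

Derivation:
Place C at the origin (east=0, north=0).
  B is 5 units south of C: delta (east=+0, north=-5); B at (east=0, north=-5).
  A is 6 units northeast of B: delta (east=+6, north=+6); A at (east=6, north=1).
Therefore A relative to C: (east=6, north=1).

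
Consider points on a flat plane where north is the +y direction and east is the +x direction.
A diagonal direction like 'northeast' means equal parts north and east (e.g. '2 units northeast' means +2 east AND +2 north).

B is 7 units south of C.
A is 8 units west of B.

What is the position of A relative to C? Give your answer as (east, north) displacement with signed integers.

Place C at the origin (east=0, north=0).
  B is 7 units south of C: delta (east=+0, north=-7); B at (east=0, north=-7).
  A is 8 units west of B: delta (east=-8, north=+0); A at (east=-8, north=-7).
Therefore A relative to C: (east=-8, north=-7).

Answer: A is at (east=-8, north=-7) relative to C.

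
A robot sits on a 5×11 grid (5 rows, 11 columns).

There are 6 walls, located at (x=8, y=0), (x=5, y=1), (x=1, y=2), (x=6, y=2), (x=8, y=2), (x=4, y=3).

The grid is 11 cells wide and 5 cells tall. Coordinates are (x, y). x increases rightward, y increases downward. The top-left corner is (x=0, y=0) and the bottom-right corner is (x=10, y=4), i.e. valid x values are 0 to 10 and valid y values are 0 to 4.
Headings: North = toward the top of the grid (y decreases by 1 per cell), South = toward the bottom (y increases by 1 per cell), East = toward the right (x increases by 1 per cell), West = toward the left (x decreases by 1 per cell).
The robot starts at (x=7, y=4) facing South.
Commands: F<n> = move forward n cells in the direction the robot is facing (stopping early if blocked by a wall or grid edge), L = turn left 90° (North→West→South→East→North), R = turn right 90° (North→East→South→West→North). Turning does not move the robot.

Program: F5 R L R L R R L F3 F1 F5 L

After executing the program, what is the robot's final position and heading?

Answer: Final position: (x=0, y=4), facing South

Derivation:
Start: (x=7, y=4), facing South
  F5: move forward 0/5 (blocked), now at (x=7, y=4)
  R: turn right, now facing West
  L: turn left, now facing South
  R: turn right, now facing West
  L: turn left, now facing South
  R: turn right, now facing West
  R: turn right, now facing North
  L: turn left, now facing West
  F3: move forward 3, now at (x=4, y=4)
  F1: move forward 1, now at (x=3, y=4)
  F5: move forward 3/5 (blocked), now at (x=0, y=4)
  L: turn left, now facing South
Final: (x=0, y=4), facing South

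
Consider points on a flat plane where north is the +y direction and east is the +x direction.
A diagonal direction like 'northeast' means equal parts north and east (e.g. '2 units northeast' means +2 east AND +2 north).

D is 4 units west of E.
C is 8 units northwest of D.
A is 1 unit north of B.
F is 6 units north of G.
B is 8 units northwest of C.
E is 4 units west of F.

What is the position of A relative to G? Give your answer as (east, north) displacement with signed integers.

Answer: A is at (east=-24, north=23) relative to G.

Derivation:
Place G at the origin (east=0, north=0).
  F is 6 units north of G: delta (east=+0, north=+6); F at (east=0, north=6).
  E is 4 units west of F: delta (east=-4, north=+0); E at (east=-4, north=6).
  D is 4 units west of E: delta (east=-4, north=+0); D at (east=-8, north=6).
  C is 8 units northwest of D: delta (east=-8, north=+8); C at (east=-16, north=14).
  B is 8 units northwest of C: delta (east=-8, north=+8); B at (east=-24, north=22).
  A is 1 unit north of B: delta (east=+0, north=+1); A at (east=-24, north=23).
Therefore A relative to G: (east=-24, north=23).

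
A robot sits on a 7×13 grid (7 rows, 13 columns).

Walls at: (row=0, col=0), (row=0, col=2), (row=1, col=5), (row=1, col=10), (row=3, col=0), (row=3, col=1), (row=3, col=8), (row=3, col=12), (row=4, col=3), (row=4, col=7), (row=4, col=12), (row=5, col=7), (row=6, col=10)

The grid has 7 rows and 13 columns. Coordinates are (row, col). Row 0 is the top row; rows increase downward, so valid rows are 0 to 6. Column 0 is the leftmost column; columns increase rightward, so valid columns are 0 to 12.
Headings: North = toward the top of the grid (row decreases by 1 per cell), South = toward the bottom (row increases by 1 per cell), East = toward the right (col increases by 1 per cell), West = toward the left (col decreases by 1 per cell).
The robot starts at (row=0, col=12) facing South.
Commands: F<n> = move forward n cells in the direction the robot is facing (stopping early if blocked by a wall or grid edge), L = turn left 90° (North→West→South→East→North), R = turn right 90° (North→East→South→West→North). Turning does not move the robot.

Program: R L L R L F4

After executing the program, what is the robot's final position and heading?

Answer: Final position: (row=0, col=12), facing East

Derivation:
Start: (row=0, col=12), facing South
  R: turn right, now facing West
  L: turn left, now facing South
  L: turn left, now facing East
  R: turn right, now facing South
  L: turn left, now facing East
  F4: move forward 0/4 (blocked), now at (row=0, col=12)
Final: (row=0, col=12), facing East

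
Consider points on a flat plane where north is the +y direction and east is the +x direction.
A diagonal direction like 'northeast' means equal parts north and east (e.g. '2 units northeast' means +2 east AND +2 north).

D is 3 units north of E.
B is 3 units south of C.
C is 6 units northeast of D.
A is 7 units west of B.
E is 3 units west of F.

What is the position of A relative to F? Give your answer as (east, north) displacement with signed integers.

Place F at the origin (east=0, north=0).
  E is 3 units west of F: delta (east=-3, north=+0); E at (east=-3, north=0).
  D is 3 units north of E: delta (east=+0, north=+3); D at (east=-3, north=3).
  C is 6 units northeast of D: delta (east=+6, north=+6); C at (east=3, north=9).
  B is 3 units south of C: delta (east=+0, north=-3); B at (east=3, north=6).
  A is 7 units west of B: delta (east=-7, north=+0); A at (east=-4, north=6).
Therefore A relative to F: (east=-4, north=6).

Answer: A is at (east=-4, north=6) relative to F.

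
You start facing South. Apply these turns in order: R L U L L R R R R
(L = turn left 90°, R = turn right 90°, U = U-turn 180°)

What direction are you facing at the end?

Answer: Final heading: South

Derivation:
Start: South
  R (right (90° clockwise)) -> West
  L (left (90° counter-clockwise)) -> South
  U (U-turn (180°)) -> North
  L (left (90° counter-clockwise)) -> West
  L (left (90° counter-clockwise)) -> South
  R (right (90° clockwise)) -> West
  R (right (90° clockwise)) -> North
  R (right (90° clockwise)) -> East
  R (right (90° clockwise)) -> South
Final: South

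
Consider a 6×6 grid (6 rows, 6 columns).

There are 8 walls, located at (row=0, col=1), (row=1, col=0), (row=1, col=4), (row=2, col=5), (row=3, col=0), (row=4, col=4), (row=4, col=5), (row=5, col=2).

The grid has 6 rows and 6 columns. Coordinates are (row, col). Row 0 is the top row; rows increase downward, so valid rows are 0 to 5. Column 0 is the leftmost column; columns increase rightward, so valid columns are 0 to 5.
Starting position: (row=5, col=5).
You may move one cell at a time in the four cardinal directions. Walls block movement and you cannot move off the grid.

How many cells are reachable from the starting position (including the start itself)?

Answer: Reachable cells: 27

Derivation:
BFS flood-fill from (row=5, col=5):
  Distance 0: (row=5, col=5)
  Distance 1: (row=5, col=4)
  Distance 2: (row=5, col=3)
  Distance 3: (row=4, col=3)
  Distance 4: (row=3, col=3), (row=4, col=2)
  Distance 5: (row=2, col=3), (row=3, col=2), (row=3, col=4), (row=4, col=1)
  Distance 6: (row=1, col=3), (row=2, col=2), (row=2, col=4), (row=3, col=1), (row=3, col=5), (row=4, col=0), (row=5, col=1)
  Distance 7: (row=0, col=3), (row=1, col=2), (row=2, col=1), (row=5, col=0)
  Distance 8: (row=0, col=2), (row=0, col=4), (row=1, col=1), (row=2, col=0)
  Distance 9: (row=0, col=5)
  Distance 10: (row=1, col=5)
Total reachable: 27 (grid has 28 open cells total)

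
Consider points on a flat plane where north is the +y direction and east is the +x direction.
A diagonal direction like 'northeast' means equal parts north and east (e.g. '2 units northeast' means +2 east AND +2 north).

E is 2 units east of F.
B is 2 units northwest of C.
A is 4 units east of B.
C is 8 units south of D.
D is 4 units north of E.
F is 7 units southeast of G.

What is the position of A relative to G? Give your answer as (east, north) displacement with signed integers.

Answer: A is at (east=11, north=-9) relative to G.

Derivation:
Place G at the origin (east=0, north=0).
  F is 7 units southeast of G: delta (east=+7, north=-7); F at (east=7, north=-7).
  E is 2 units east of F: delta (east=+2, north=+0); E at (east=9, north=-7).
  D is 4 units north of E: delta (east=+0, north=+4); D at (east=9, north=-3).
  C is 8 units south of D: delta (east=+0, north=-8); C at (east=9, north=-11).
  B is 2 units northwest of C: delta (east=-2, north=+2); B at (east=7, north=-9).
  A is 4 units east of B: delta (east=+4, north=+0); A at (east=11, north=-9).
Therefore A relative to G: (east=11, north=-9).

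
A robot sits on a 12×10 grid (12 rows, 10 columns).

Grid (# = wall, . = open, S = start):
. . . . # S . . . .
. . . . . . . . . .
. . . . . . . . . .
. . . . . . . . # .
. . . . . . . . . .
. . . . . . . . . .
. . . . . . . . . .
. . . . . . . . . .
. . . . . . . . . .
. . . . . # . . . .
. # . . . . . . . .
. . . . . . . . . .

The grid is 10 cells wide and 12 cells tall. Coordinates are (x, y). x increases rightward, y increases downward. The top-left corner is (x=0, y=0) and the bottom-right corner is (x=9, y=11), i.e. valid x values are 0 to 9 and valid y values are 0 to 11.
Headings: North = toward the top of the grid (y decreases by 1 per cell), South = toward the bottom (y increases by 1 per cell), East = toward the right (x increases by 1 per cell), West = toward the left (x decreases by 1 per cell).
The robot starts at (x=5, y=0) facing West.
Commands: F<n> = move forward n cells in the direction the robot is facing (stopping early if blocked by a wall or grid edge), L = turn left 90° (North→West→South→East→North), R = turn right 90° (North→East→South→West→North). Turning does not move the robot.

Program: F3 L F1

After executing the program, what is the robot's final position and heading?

Answer: Final position: (x=5, y=1), facing South

Derivation:
Start: (x=5, y=0), facing West
  F3: move forward 0/3 (blocked), now at (x=5, y=0)
  L: turn left, now facing South
  F1: move forward 1, now at (x=5, y=1)
Final: (x=5, y=1), facing South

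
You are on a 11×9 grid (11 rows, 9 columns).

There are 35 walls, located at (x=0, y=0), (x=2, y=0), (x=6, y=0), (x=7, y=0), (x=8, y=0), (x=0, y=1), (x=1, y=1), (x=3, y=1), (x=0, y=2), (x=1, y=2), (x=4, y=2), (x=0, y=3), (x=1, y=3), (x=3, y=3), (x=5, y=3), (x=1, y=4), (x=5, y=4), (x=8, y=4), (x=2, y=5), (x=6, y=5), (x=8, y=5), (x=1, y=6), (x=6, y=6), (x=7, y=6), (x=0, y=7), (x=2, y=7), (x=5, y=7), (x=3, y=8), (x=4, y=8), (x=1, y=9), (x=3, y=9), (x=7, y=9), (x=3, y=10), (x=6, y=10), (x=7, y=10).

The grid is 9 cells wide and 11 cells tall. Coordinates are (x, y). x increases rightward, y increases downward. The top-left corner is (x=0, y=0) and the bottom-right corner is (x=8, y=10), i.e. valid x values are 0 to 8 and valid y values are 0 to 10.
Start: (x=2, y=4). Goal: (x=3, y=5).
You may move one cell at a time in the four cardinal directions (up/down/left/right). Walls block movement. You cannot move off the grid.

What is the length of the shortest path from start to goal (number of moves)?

BFS from (x=2, y=4) until reaching (x=3, y=5):
  Distance 0: (x=2, y=4)
  Distance 1: (x=2, y=3), (x=3, y=4)
  Distance 2: (x=2, y=2), (x=4, y=4), (x=3, y=5)  <- goal reached here
One shortest path (2 moves): (x=2, y=4) -> (x=3, y=4) -> (x=3, y=5)

Answer: Shortest path length: 2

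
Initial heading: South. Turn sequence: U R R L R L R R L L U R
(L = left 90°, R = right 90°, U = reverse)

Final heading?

Answer: Final heading: North

Derivation:
Start: South
  U (U-turn (180°)) -> North
  R (right (90° clockwise)) -> East
  R (right (90° clockwise)) -> South
  L (left (90° counter-clockwise)) -> East
  R (right (90° clockwise)) -> South
  L (left (90° counter-clockwise)) -> East
  R (right (90° clockwise)) -> South
  R (right (90° clockwise)) -> West
  L (left (90° counter-clockwise)) -> South
  L (left (90° counter-clockwise)) -> East
  U (U-turn (180°)) -> West
  R (right (90° clockwise)) -> North
Final: North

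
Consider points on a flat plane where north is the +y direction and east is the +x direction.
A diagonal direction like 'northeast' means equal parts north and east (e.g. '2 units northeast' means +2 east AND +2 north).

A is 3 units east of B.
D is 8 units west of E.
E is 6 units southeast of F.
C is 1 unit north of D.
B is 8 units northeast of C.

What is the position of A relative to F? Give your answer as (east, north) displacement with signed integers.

Place F at the origin (east=0, north=0).
  E is 6 units southeast of F: delta (east=+6, north=-6); E at (east=6, north=-6).
  D is 8 units west of E: delta (east=-8, north=+0); D at (east=-2, north=-6).
  C is 1 unit north of D: delta (east=+0, north=+1); C at (east=-2, north=-5).
  B is 8 units northeast of C: delta (east=+8, north=+8); B at (east=6, north=3).
  A is 3 units east of B: delta (east=+3, north=+0); A at (east=9, north=3).
Therefore A relative to F: (east=9, north=3).

Answer: A is at (east=9, north=3) relative to F.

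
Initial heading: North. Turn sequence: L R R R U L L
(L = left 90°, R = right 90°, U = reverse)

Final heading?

Start: North
  L (left (90° counter-clockwise)) -> West
  R (right (90° clockwise)) -> North
  R (right (90° clockwise)) -> East
  R (right (90° clockwise)) -> South
  U (U-turn (180°)) -> North
  L (left (90° counter-clockwise)) -> West
  L (left (90° counter-clockwise)) -> South
Final: South

Answer: Final heading: South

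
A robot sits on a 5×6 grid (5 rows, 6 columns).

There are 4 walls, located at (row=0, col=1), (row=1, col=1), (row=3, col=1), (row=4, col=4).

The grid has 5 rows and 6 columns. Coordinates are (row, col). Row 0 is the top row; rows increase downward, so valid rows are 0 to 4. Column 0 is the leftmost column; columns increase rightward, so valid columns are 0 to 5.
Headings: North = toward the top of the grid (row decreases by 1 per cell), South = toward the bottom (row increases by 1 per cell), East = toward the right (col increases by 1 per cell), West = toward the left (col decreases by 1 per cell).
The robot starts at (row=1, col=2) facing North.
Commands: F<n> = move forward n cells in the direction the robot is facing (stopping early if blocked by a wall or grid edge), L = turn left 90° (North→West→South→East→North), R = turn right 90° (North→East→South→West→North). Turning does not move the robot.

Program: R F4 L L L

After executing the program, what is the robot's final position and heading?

Start: (row=1, col=2), facing North
  R: turn right, now facing East
  F4: move forward 3/4 (blocked), now at (row=1, col=5)
  L: turn left, now facing North
  L: turn left, now facing West
  L: turn left, now facing South
Final: (row=1, col=5), facing South

Answer: Final position: (row=1, col=5), facing South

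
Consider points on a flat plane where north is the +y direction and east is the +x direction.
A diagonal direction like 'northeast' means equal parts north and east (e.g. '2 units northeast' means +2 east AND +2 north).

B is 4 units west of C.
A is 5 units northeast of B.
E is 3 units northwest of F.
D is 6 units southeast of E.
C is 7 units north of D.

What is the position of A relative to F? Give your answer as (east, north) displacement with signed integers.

Place F at the origin (east=0, north=0).
  E is 3 units northwest of F: delta (east=-3, north=+3); E at (east=-3, north=3).
  D is 6 units southeast of E: delta (east=+6, north=-6); D at (east=3, north=-3).
  C is 7 units north of D: delta (east=+0, north=+7); C at (east=3, north=4).
  B is 4 units west of C: delta (east=-4, north=+0); B at (east=-1, north=4).
  A is 5 units northeast of B: delta (east=+5, north=+5); A at (east=4, north=9).
Therefore A relative to F: (east=4, north=9).

Answer: A is at (east=4, north=9) relative to F.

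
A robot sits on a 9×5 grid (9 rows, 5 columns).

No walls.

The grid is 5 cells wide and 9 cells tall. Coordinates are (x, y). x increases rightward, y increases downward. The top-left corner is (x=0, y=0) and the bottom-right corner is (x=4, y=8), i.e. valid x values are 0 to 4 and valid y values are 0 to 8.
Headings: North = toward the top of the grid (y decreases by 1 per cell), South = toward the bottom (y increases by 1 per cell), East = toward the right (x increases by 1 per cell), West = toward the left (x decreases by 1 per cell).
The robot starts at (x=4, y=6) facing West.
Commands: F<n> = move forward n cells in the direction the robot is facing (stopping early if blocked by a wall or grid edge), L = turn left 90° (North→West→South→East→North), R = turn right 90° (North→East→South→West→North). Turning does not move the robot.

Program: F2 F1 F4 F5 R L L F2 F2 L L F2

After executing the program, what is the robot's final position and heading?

Answer: Final position: (x=0, y=6), facing North

Derivation:
Start: (x=4, y=6), facing West
  F2: move forward 2, now at (x=2, y=6)
  F1: move forward 1, now at (x=1, y=6)
  F4: move forward 1/4 (blocked), now at (x=0, y=6)
  F5: move forward 0/5 (blocked), now at (x=0, y=6)
  R: turn right, now facing North
  L: turn left, now facing West
  L: turn left, now facing South
  F2: move forward 2, now at (x=0, y=8)
  F2: move forward 0/2 (blocked), now at (x=0, y=8)
  L: turn left, now facing East
  L: turn left, now facing North
  F2: move forward 2, now at (x=0, y=6)
Final: (x=0, y=6), facing North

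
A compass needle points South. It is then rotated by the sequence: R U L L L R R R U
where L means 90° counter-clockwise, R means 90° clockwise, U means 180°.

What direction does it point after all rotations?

Answer: Final heading: West

Derivation:
Start: South
  R (right (90° clockwise)) -> West
  U (U-turn (180°)) -> East
  L (left (90° counter-clockwise)) -> North
  L (left (90° counter-clockwise)) -> West
  L (left (90° counter-clockwise)) -> South
  R (right (90° clockwise)) -> West
  R (right (90° clockwise)) -> North
  R (right (90° clockwise)) -> East
  U (U-turn (180°)) -> West
Final: West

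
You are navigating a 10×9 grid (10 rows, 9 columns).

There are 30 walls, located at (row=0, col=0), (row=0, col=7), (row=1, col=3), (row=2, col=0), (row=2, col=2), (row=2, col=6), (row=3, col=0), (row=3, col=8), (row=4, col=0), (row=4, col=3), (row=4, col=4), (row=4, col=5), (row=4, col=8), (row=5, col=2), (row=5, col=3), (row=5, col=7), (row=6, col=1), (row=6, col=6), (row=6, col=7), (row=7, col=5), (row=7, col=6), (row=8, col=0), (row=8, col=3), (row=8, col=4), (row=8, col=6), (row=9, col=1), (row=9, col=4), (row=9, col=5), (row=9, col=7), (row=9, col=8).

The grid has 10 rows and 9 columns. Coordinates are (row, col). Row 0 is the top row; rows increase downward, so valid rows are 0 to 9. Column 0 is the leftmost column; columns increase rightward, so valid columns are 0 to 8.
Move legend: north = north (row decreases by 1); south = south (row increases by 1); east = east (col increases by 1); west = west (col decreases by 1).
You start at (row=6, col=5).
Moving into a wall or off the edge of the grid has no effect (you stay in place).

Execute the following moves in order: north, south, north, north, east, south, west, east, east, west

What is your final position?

Answer: Final position: (row=5, col=5)

Derivation:
Start: (row=6, col=5)
  north (north): (row=6, col=5) -> (row=5, col=5)
  south (south): (row=5, col=5) -> (row=6, col=5)
  north (north): (row=6, col=5) -> (row=5, col=5)
  north (north): blocked, stay at (row=5, col=5)
  east (east): (row=5, col=5) -> (row=5, col=6)
  south (south): blocked, stay at (row=5, col=6)
  west (west): (row=5, col=6) -> (row=5, col=5)
  east (east): (row=5, col=5) -> (row=5, col=6)
  east (east): blocked, stay at (row=5, col=6)
  west (west): (row=5, col=6) -> (row=5, col=5)
Final: (row=5, col=5)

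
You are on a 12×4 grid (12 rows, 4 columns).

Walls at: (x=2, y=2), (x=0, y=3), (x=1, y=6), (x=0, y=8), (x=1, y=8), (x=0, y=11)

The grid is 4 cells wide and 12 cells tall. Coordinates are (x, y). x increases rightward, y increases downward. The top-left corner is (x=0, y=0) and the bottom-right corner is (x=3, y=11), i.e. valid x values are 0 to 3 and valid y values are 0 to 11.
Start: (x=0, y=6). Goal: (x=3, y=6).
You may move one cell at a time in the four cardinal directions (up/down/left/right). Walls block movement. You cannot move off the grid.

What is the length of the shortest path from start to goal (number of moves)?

BFS from (x=0, y=6) until reaching (x=3, y=6):
  Distance 0: (x=0, y=6)
  Distance 1: (x=0, y=5), (x=0, y=7)
  Distance 2: (x=0, y=4), (x=1, y=5), (x=1, y=7)
  Distance 3: (x=1, y=4), (x=2, y=5), (x=2, y=7)
  Distance 4: (x=1, y=3), (x=2, y=4), (x=3, y=5), (x=2, y=6), (x=3, y=7), (x=2, y=8)
  Distance 5: (x=1, y=2), (x=2, y=3), (x=3, y=4), (x=3, y=6), (x=3, y=8), (x=2, y=9)  <- goal reached here
One shortest path (5 moves): (x=0, y=6) -> (x=0, y=5) -> (x=1, y=5) -> (x=2, y=5) -> (x=3, y=5) -> (x=3, y=6)

Answer: Shortest path length: 5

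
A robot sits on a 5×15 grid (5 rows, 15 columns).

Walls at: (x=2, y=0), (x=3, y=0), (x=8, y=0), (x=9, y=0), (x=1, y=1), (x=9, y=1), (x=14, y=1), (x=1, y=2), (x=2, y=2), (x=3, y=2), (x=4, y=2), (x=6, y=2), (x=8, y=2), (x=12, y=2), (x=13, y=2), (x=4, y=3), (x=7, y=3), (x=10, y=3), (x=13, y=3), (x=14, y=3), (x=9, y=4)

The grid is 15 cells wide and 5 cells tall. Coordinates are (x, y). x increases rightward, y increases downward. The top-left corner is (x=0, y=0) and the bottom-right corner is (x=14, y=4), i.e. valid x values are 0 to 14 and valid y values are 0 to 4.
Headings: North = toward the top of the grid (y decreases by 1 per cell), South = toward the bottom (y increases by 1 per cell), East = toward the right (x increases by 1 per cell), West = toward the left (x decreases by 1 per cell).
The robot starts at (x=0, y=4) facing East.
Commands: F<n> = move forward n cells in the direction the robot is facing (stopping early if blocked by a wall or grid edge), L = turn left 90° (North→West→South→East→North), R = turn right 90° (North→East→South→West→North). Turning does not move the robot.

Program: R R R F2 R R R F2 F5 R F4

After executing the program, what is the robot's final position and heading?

Answer: Final position: (x=0, y=0), facing North

Derivation:
Start: (x=0, y=4), facing East
  R: turn right, now facing South
  R: turn right, now facing West
  R: turn right, now facing North
  F2: move forward 2, now at (x=0, y=2)
  R: turn right, now facing East
  R: turn right, now facing South
  R: turn right, now facing West
  F2: move forward 0/2 (blocked), now at (x=0, y=2)
  F5: move forward 0/5 (blocked), now at (x=0, y=2)
  R: turn right, now facing North
  F4: move forward 2/4 (blocked), now at (x=0, y=0)
Final: (x=0, y=0), facing North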